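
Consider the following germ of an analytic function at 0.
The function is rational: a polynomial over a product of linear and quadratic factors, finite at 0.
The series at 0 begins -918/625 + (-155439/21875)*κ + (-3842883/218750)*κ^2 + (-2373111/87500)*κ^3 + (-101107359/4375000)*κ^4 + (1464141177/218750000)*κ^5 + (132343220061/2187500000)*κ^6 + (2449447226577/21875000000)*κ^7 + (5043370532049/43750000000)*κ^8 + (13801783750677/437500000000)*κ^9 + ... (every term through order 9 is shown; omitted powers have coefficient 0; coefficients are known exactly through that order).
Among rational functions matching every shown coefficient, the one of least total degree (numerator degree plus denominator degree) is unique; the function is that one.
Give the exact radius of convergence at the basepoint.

No rational of total degree below 8 reproduces all 10 coefficients; solving the [1/7] Pade equations on them gives f(κ) = (17/10 - 11*κ/14)/((κ - 2)*(κ**2 - 4*κ/3 + 5/6)**3), whose expansion matches every shown term.
Denominator factor (κ - 2): pole of order 1 at 2, modulus 2.
Denominator factor (κ**2 - 4*κ/3 + 5/6)^3: discriminant -14/9, complex-conjugate roots (2/3) + ((1/6)*sqrt(14))*i and (2/3) - ((1/6)*sqrt(14))*i; poles of order 3, moduli (1/6)*sqrt(30) and (1/6)*sqrt(30).
The radius of convergence is the smallest modulus among the singular points: (1/6)*sqrt(30).

The radius of convergence is (1/6)*sqrt(30).


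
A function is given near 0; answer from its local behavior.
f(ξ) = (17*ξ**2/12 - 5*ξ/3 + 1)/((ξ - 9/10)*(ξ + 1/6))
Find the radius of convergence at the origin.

Denominator factor (ξ - 9/10): pole of order 1 at 9/10, modulus 9/10.
Denominator factor (ξ + 1/6): pole of order 1 at -1/6, modulus 1/6.
The radius of convergence is the smallest modulus among the singular points: 1/6.

The radius of convergence is 1/6.


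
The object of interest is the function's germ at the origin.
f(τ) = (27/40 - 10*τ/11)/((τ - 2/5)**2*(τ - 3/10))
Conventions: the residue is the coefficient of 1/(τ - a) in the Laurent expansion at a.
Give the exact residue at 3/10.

At the order-1 pole 3/10 set g(τ) = (τ - (3/10))*f(τ) = (27/40 - 10*τ/11)/(τ - 2/5)**2.
Simple pole: residue = g(a) at a = 3/10, which is 885/22.

The residue is 885/22.


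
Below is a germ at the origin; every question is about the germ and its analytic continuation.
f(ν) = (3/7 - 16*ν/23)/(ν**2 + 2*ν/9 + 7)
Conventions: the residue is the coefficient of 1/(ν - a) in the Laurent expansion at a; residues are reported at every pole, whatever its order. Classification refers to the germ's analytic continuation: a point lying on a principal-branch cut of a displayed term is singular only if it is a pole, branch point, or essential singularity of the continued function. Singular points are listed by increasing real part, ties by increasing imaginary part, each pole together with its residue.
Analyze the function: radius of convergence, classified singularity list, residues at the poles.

Denominator factor (ν**2 + 2*ν/9 + 7): discriminant -2264/81, complex-conjugate roots (-1/9) + ((1/9)*sqrt(566))*i and (-1/9) - ((1/9)*sqrt(566))*i; poles of order 1, moduli sqrt(7) and sqrt(7).
The radius of convergence is the smallest modulus among the singular points: sqrt(7).
The factor ν**2 + 2*ν/9 + 7 splits as (ν - a)(ν - a') with a = (-1/9) - ((1/9)*sqrt(566))*i, a' = (-1/9) + ((1/9)*sqrt(566))*i. At the order-1 pole a set g(ν) = (ν - a)*f(ν) = [3/7 - 16*ν/23] / (ν - a').
Simple pole: residue = g(a) at a = (-1/9) - ((1/9)*sqrt(566))*i, which is (-8/23) + ((733/182252)*sqrt(566))*i.
The factor ν**2 + 2*ν/9 + 7 splits as (ν - a)(ν - a') with a = (-1/9) + ((1/9)*sqrt(566))*i, a' = (-1/9) - ((1/9)*sqrt(566))*i. At the order-1 pole a set g(ν) = (ν - a)*f(ν) = [3/7 - 16*ν/23] / (ν - a').
Simple pole: residue = g(a) at a = (-1/9) + ((1/9)*sqrt(566))*i, which is (-8/23) - ((733/182252)*sqrt(566))*i.
List the singular points by increasing real part (a conjugate pair: the negative imaginary part first).

Radius of convergence at 0: sqrt(7).
At (-1/9) - ((1/9)*sqrt(566))*i: a pole of order 1; residue (-8/23) + ((733/182252)*sqrt(566))*i.
At (-1/9) + ((1/9)*sqrt(566))*i: a pole of order 1; residue (-8/23) - ((733/182252)*sqrt(566))*i.


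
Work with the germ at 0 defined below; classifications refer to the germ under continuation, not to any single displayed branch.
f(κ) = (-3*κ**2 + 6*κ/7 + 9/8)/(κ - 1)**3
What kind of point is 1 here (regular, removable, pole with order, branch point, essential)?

The denominator factor κ - 1 vanishes at 1 and appears to the power 3; the numerator there equals -57/56, nonzero, and no other factor vanishes.
Hence a pole whose order is the multiplicity, 3.

The point is a pole of order 3.


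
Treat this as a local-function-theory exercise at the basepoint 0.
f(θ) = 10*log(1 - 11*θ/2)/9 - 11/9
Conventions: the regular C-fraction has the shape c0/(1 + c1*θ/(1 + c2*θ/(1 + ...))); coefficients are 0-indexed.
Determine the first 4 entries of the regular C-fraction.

Taylor coefficients (expand at 0): a_0 = -11/9, a_1 = -55/9, a_2 = -605/36, a_3 = -6655/108.
c0 = a_0 = -11/9. Peel one level at a time: if S = 1 + c*θ/S' with S'(0) = 1, then c is the θ-coefficient of S and S' = c*θ/(S - 1).
S_1 = c0/f = 1 + (-5)*θ + (45/4)*θ^2 + ...; c1 = -5.
S_2 = c1*θ/(S_1 - 1) = 1 + (9/4)*θ + (-121/48)*θ^2 + ...; c2 = 9/4.
S_3 = c2*θ/(S_2 - 1) = 1 + (121/108)*θ + ...; c3 = 121/108.

The regular C-fraction coefficients are [-11/9, -5, 9/4, 121/108].


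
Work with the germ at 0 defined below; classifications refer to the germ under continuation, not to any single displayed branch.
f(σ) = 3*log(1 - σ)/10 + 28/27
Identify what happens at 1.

The term (3/10)*log(1 - σ/(1)) has argument 1 - 1/(1) = 0 at 1: a logarithmic (infinitely-sheeted) branch point; the remaining terms are analytic or single-valued there.

The point is a logarithmic branch point.


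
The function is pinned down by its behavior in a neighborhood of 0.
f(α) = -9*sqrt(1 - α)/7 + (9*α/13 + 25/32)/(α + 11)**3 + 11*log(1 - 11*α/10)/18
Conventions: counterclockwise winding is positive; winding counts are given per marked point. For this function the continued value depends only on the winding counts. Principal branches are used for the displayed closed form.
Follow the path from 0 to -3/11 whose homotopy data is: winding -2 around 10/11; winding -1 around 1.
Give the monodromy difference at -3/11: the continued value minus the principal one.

Continued minus principal equals ((18/77)*sqrt(154)) - ((22/9)*pi)*i.

The rational part is single-valued and drops out of the difference; each branch term changes only by its own monodromy.
(11/18)*log(1 - α/(10/11)): each positive loop around 10/11 adds 2*pi*i to the log, so winding -2 contributes (11/18)*(-2)*2*pi*i = -(22/9)*pi*i.
(-9/7)*sqrt(1 - α/(1)): winding -1 is odd, the square root flips sign, contributing -2*(-9/7)*sqrt(1 - (-3/11)/(1)) = -2*(-9/7)*sqrt(14/11) = (18/77)*sqrt(154).
Summing the contributions at α = -3/11 gives ((18/77)*sqrt(154)) - ((22/9)*pi)*i.


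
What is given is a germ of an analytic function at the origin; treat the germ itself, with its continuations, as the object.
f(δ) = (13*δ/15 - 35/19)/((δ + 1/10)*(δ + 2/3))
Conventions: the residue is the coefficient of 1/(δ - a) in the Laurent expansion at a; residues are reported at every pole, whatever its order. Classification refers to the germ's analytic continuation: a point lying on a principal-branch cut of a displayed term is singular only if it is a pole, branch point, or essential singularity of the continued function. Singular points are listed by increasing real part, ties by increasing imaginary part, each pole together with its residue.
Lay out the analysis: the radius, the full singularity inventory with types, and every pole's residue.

Radius of convergence at 0: 1/10.
At -2/3: a pole of order 1; residue 4138/969.
At -1/10: a pole of order 1; residue -5497/1615.

Denominator factor (δ + 2/3): pole of order 1 at -2/3, modulus 2/3.
Denominator factor (δ + 1/10): pole of order 1 at -1/10, modulus 1/10.
The radius of convergence is the smallest modulus among the singular points: 1/10.
At the order-1 pole -2/3 set g(δ) = (δ - (-2/3))*f(δ) = (13*δ/15 - 35/19)/(δ + 1/10).
Simple pole: residue = g(a) at a = -2/3, which is 4138/969.
At the order-1 pole -1/10 set g(δ) = (δ - (-1/10))*f(δ) = (13*δ/15 - 35/19)/(δ + 2/3).
Simple pole: residue = g(a) at a = -1/10, which is -5497/1615.
List the singular points by increasing real part (a conjugate pair: the negative imaginary part first).


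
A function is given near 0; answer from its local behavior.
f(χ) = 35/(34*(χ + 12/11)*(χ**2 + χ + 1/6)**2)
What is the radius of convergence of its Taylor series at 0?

The radius of convergence is 1/2 - (1/6)*sqrt(3).

Denominator factor (χ + 12/11): pole of order 1 at -12/11, modulus 12/11.
Denominator factor (χ**2 + χ + 1/6)^2: discriminant 1/3, real irrational roots -1/2 + (1/6)*sqrt(3) and -1/2 - (1/6)*sqrt(3); poles of order 2, moduli 1/2 - (1/6)*sqrt(3) and 1/2 + (1/6)*sqrt(3).
The radius of convergence is the smallest modulus among the singular points: 1/2 - (1/6)*sqrt(3).


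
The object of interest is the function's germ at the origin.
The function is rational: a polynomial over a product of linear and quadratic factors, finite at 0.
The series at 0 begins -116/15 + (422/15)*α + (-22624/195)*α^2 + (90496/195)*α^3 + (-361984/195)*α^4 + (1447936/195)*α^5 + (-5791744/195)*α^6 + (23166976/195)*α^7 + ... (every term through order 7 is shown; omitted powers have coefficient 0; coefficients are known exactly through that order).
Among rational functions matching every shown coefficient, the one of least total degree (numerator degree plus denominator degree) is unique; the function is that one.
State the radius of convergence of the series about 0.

No rational of total degree below 3 reproduces all 8 coefficients; solving the [2/1] Pade equations on them gives f(α) = (-34*α**2/39 - 7*α/10 - 29/15)/(α + 1/4), whose expansion matches every shown term.
Denominator factor (α + 1/4): pole of order 1 at -1/4, modulus 1/4.
The radius of convergence is the smallest modulus among the singular points: 1/4.

The radius of convergence is 1/4.


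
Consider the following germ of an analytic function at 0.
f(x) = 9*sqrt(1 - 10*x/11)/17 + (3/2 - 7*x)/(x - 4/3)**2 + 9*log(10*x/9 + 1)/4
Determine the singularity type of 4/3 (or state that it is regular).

The denominator factor x - 4/3 vanishes at 4/3 and appears to the power 2; the numerator there equals -47/6, nonzero, and no other factor vanishes.
The branch terms are analytic at this point.
Hence a pole whose order is the multiplicity, 2.

The point is a pole of order 2.


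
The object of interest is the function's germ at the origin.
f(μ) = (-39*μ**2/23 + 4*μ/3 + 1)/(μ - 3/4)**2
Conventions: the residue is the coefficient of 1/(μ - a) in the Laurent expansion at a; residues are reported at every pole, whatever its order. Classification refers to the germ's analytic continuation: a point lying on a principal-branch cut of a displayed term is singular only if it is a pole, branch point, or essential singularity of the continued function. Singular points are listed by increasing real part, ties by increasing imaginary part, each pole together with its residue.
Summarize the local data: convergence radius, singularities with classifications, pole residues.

Radius of convergence at 0: 3/4.
At 3/4: a pole of order 2; residue -167/138.

Denominator factor (μ - 3/4)^2: pole of order 2 at 3/4, modulus 3/4.
The radius of convergence is the smallest modulus among the singular points: 3/4.
At the order-2 pole 3/4 set g(μ) = (μ - (3/4))^2*f(μ) = -39*μ**2/23 + 4*μ/3 + 1.
Order-2 pole: residue = g'(a); g'(3/4) = -167/138, so the residue is -167/138.


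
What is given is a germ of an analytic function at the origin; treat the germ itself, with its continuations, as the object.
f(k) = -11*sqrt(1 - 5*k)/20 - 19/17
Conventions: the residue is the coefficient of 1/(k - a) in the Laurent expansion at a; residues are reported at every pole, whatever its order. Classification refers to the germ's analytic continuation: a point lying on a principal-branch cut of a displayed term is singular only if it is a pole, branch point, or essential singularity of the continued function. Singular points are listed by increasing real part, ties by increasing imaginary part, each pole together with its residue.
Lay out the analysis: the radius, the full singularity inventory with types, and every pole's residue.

Radius of convergence at 0: 1/5.
At 1/5: an algebraic (square-root) branch point.

Branch term (-11/20)*sqrt(1 - k/(1/5)): its argument vanishes at k = 1/5, a square-root branch point, modulus 1/5.
The radius of convergence is the smallest modulus among the singular points: 1/5.


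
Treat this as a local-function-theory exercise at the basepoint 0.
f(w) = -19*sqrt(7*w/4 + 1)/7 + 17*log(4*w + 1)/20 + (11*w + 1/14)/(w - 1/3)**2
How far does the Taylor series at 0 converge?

Denominator factor (w - 1/3)^2: pole of order 2 at 1/3, modulus 1/3.
Branch term (17/20)*log(1 - w/(-1/4)): its argument vanishes at w = -1/4, a logarithmic branch point, modulus 1/4.
Branch term (-19/7)*sqrt(1 - w/(-4/7)): its argument vanishes at w = -4/7, a square-root branch point, modulus 4/7.
The radius of convergence is the smallest modulus among the singular points: 1/4.

The radius of convergence is 1/4.


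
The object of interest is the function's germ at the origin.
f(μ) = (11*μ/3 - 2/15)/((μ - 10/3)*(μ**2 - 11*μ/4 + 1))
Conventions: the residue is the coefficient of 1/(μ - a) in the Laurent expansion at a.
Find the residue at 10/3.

At the order-1 pole 10/3 set g(μ) = (μ - (10/3))*f(μ) = (11*μ/3 - 2/15)/(μ**2 - 11*μ/4 + 1).
Simple pole: residue = g(a) at a = 10/3, which is 1088/265.

The residue is 1088/265.


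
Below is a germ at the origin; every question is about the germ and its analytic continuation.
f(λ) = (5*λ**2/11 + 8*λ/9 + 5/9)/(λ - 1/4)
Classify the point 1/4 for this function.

The point is a pole of order 1.

The denominator factor λ - 1/4 vanishes at 1/4 and appears to the power 1; the numerator there equals 1277/1584, nonzero, and no other factor vanishes.
Hence a pole whose order is the multiplicity, 1.


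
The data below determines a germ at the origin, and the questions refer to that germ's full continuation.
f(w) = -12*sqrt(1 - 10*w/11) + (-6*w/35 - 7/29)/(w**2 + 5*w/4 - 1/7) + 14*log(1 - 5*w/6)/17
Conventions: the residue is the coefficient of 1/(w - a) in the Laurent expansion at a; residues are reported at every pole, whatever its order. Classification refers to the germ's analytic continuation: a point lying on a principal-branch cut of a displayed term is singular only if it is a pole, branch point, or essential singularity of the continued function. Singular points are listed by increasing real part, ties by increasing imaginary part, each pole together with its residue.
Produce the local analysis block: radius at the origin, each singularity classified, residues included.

Denominator factor (w**2 + 5*w/4 - 1/7): discriminant 239/112, real irrational roots -5/8 + (1/56)*sqrt(1673) and -5/8 - (1/56)*sqrt(1673); poles of order 1, moduli -5/8 + (1/56)*sqrt(1673) and 5/8 + (1/56)*sqrt(1673).
Branch term (-12)*sqrt(1 - w/(11/10)): its argument vanishes at w = 11/10, a square-root branch point, modulus 11/10.
Branch term (14/17)*log(1 - w/(6/5)): its argument vanishes at w = 6/5, a logarithmic branch point, modulus 6/5.
The radius of convergence is the smallest modulus among the singular points: -5/8 + (1/56)*sqrt(1673).
The branch terms are analytic at -5/8 - (1/56)*sqrt(1673) and contribute nothing to the residue; only the rational part matters.
The factor w**2 + 5*w/4 - 1/7 splits as (w - a)(w - a') with a = -5/8 - (1/56)*sqrt(1673), a' = -5/8 + (1/56)*sqrt(1673). At the order-1 pole a set g(w) = (w - a)*(rational part) = [-6*w/35 - 7/29] / (w - a').
Simple pole: residue = g(a) at a = -5/8 - (1/56)*sqrt(1673), which is -3/35 + (109/48517)*sqrt(1673).
The branch terms are analytic at -5/8 + (1/56)*sqrt(1673) and contribute nothing to the residue; only the rational part matters.
The factor w**2 + 5*w/4 - 1/7 splits as (w - a)(w - a') with a = -5/8 + (1/56)*sqrt(1673), a' = -5/8 - (1/56)*sqrt(1673). At the order-1 pole a set g(w) = (w - a)*(rational part) = [-6*w/35 - 7/29] / (w - a').
Simple pole: residue = g(a) at a = -5/8 + (1/56)*sqrt(1673), which is -3/35 - (109/48517)*sqrt(1673).
List the singular points by increasing real part (a conjugate pair: the negative imaginary part first).

Radius of convergence at 0: -5/8 + (1/56)*sqrt(1673).
At -5/8 - (1/56)*sqrt(1673): a pole of order 1; residue -3/35 + (109/48517)*sqrt(1673).
At -5/8 + (1/56)*sqrt(1673): a pole of order 1; residue -3/35 - (109/48517)*sqrt(1673).
At 11/10: an algebraic (square-root) branch point.
At 6/5: a logarithmic branch point.


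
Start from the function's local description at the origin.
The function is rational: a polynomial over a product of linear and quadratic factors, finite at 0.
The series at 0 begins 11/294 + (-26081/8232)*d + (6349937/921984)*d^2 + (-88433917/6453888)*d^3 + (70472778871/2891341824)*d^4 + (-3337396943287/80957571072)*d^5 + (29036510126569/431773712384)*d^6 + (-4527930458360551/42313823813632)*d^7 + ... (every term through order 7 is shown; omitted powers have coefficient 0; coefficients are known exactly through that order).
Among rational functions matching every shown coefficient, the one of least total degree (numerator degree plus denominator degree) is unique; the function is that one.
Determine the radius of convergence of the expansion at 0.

No rational of total degree below 5 reproduces all 8 coefficients; solving the [1/4] Pade equations on them gives f(d) = (8/33 - 20*d)/((d - 7/2)**2*(d + 8/11)**2), whose expansion matches every shown term.
Denominator factor (d - 7/2)^2: pole of order 2 at 7/2, modulus 7/2.
Denominator factor (d + 8/11)^2: pole of order 2 at -8/11, modulus 8/11.
The radius of convergence is the smallest modulus among the singular points: 8/11.

The radius of convergence is 8/11.


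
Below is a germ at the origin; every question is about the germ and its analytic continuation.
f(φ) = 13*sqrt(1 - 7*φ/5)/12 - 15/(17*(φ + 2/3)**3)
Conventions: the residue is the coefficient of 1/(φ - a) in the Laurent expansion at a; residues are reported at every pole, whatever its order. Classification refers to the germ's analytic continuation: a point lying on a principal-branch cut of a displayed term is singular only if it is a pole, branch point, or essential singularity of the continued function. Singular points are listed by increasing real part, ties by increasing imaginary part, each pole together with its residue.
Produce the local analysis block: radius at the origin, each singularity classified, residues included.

Denominator factor (φ + 2/3)^3: pole of order 3 at -2/3, modulus 2/3.
Branch term (13/12)*sqrt(1 - φ/(5/7)): its argument vanishes at φ = 5/7, a square-root branch point, modulus 5/7.
The radius of convergence is the smallest modulus among the singular points: 2/3.
The branch term is analytic at -2/3 and contributes nothing to the residue; only the rational part matters.
At the order-3 pole -2/3 set g(φ) = (φ - (-2/3))^3*(rational part) = -15/17.
Order-3 pole: residue = g''(a)/2; g''(-2/3) = 0, so the residue is 0.
List the singular points by increasing real part (a conjugate pair: the negative imaginary part first).

Radius of convergence at 0: 2/3.
At -2/3: a pole of order 3; residue 0.
At 5/7: an algebraic (square-root) branch point.


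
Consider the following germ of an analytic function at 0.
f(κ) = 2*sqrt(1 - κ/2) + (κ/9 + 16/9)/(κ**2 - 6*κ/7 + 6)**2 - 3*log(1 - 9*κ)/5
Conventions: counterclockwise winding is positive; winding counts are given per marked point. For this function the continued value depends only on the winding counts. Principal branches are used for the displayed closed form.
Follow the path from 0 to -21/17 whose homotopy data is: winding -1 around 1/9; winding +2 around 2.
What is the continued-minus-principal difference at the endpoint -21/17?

The rational part is single-valued and drops out of the difference; each branch term changes only by its own monodromy.
(2)*sqrt(1 - κ/(2)): winding +2 is even, the square root returns to the same sheet, contribution 0.
(-3/5)*log(1 - κ/(1/9)): each positive loop around 1/9 adds 2*pi*i to the log, so winding -1 contributes (-3/5)*(-1)*2*pi*i = (6/5)*pi*i.
Summing the contributions at κ = -21/17 gives (6/5)*pi*i.

Continued minus principal equals (6/5)*pi*i.


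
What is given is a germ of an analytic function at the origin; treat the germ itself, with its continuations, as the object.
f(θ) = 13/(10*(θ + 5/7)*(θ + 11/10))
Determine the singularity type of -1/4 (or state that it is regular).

The point is a regular point.

Denominator factors: θ + 11/10 = 17/20 at θ = -1/4; θ + 5/7 = 13/28 at θ = -1/4 — none vanishes.
So the germ continues analytically to -1/4.


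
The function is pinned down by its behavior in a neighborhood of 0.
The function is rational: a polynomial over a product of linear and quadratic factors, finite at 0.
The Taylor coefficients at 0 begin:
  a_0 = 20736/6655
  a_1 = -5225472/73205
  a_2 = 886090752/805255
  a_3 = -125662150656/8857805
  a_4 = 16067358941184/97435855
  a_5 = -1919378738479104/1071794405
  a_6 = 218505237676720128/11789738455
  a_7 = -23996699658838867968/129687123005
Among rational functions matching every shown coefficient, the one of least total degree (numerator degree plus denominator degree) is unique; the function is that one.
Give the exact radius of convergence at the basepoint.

No rational of total degree below 6 reproduces all 8 coefficients; solving the [0/6] Pade equations on them gives f(ρ) = -12/(5*(ρ**2 - 7*ρ - 11/12)**3), whose expansion matches every shown term.
Denominator factor (ρ**2 - 7*ρ - 11/12)^3: discriminant 158/3, real irrational roots 7/2 + (1/6)*sqrt(474) and 7/2 - (1/6)*sqrt(474); poles of order 3, moduli 7/2 + (1/6)*sqrt(474) and -7/2 + (1/6)*sqrt(474).
The radius of convergence is the smallest modulus among the singular points: -7/2 + (1/6)*sqrt(474).

The radius of convergence is -7/2 + (1/6)*sqrt(474).


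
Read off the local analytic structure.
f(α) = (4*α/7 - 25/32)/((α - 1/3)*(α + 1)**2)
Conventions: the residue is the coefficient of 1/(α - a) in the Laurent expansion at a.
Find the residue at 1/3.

The residue is -1191/3584.

At the order-1 pole 1/3 set g(α) = (α - (1/3))*f(α) = (4*α/7 - 25/32)/(α + 1)**2.
Simple pole: residue = g(a) at a = 1/3, which is -1191/3584.


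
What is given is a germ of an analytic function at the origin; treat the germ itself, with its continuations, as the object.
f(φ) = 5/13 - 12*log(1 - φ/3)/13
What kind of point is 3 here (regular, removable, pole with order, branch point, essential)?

The point is a logarithmic branch point.

The term (-12/13)*log(1 - φ/(3)) has argument 1 - 3/(3) = 0 at 3: a logarithmic (infinitely-sheeted) branch point; the remaining terms are analytic or single-valued there.


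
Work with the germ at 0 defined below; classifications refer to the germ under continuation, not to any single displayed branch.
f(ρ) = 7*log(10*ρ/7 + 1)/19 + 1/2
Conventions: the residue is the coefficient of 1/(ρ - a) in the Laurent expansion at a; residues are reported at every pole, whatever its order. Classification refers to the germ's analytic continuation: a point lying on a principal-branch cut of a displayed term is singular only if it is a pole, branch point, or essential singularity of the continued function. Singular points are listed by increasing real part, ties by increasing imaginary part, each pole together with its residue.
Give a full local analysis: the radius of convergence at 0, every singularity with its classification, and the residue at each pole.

Branch term (7/19)*log(1 - ρ/(-7/10)): its argument vanishes at ρ = -7/10, a logarithmic branch point, modulus 7/10.
The radius of convergence is the smallest modulus among the singular points: 7/10.

Radius of convergence at 0: 7/10.
At -7/10: a logarithmic branch point.


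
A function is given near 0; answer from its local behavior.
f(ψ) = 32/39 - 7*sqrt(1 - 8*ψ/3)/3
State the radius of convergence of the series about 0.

Branch term (-7/3)*sqrt(1 - ψ/(3/8)): its argument vanishes at ψ = 3/8, a square-root branch point, modulus 3/8.
The radius of convergence is the smallest modulus among the singular points: 3/8.

The radius of convergence is 3/8.


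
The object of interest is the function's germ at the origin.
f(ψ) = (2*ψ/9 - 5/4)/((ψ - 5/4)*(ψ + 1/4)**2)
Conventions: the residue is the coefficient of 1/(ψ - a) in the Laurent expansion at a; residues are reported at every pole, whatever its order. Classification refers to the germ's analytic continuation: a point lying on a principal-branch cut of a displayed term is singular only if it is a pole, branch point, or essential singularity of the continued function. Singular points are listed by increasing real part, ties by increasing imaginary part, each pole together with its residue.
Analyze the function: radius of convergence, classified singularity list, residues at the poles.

Denominator factor (ψ - 5/4): pole of order 1 at 5/4, modulus 5/4.
Denominator factor (ψ + 1/4)^2: pole of order 2 at -1/4, modulus 1/4.
The radius of convergence is the smallest modulus among the singular points: 1/4.
At the order-2 pole -1/4 set g(ψ) = (ψ - (-1/4))^2*f(ψ) = (2*ψ/9 - 5/4)/(ψ - 5/4).
Order-2 pole: residue = g'(a); g'(-1/4) = 35/81, so the residue is 35/81.
At the order-1 pole 5/4 set g(ψ) = (ψ - (5/4))*f(ψ) = (2*ψ/9 - 5/4)/(ψ + 1/4)**2.
Simple pole: residue = g(a) at a = 5/4, which is -35/81.
List the singular points by increasing real part (a conjugate pair: the negative imaginary part first).

Radius of convergence at 0: 1/4.
At -1/4: a pole of order 2; residue 35/81.
At 5/4: a pole of order 1; residue -35/81.


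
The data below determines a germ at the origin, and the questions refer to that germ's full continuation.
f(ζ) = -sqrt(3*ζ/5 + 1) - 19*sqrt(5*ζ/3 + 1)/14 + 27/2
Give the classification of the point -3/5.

The point is an algebraic (square-root) branch point.

The term (-19/14)*sqrt(1 - ζ/(-3/5)) has argument 1 - -3/5/(-3/5) = 0 at -3/5: a square-root (algebraic, two-sheeted) branch point; the remaining terms are analytic or single-valued there.


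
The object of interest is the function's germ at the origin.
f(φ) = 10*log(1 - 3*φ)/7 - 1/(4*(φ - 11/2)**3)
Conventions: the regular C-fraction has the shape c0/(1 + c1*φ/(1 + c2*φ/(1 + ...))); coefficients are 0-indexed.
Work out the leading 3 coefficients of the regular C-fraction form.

Taylor coefficients (expand at 0): a_0 = 2/1331, a_1 = -439146/102487, a_2 = -7246959/1127357.
c0 = a_0 = 2/1331. Peel one level at a time: if S = 1 + c*φ/S' with S'(0) = 1, then c is the φ-coefficient of S and S' = c*φ/(S - 1).
S_1 = c0/f = 1 + (219573/77)*φ + (96475333371/11858)*φ^2 + ...; c1 = 219573/77.
S_2 = c1*φ/(S_1 - 1) = 1 + (-32158444457/11271414)*φ + ...; c2 = -32158444457/11271414.

The regular C-fraction coefficients are [2/1331, 219573/77, -32158444457/11271414].


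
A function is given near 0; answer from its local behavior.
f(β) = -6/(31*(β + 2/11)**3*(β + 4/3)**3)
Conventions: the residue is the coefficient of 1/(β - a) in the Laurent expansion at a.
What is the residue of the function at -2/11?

The residue is -352218537/614072552.

At the order-3 pole -2/11 set g(β) = (β - (-2/11))^3*f(β) = -6/(31*(β + 4/3)**3).
Order-3 pole: residue = g''(a)/2; g''(-2/11) = -352218537/307036276, so the residue is -352218537/614072552.


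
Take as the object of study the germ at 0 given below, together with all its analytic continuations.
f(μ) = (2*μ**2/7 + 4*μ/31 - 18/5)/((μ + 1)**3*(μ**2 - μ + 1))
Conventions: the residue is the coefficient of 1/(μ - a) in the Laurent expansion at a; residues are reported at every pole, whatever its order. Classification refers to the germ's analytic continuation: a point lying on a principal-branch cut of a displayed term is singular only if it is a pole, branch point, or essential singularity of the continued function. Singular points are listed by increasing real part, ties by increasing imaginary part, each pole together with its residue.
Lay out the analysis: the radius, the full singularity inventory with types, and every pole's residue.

Denominator factor (μ + 1)^3: pole of order 3 at -1, modulus 1.
Denominator factor (μ**2 - μ + 1): discriminant -3, complex-conjugate roots (1/2) + ((1/2)*sqrt(3))*i and (1/2) - ((1/2)*sqrt(3))*i; poles of order 1, moduli 1 and 1.
The radius of convergence is the smallest modulus among the singular points: 1.
At the order-3 pole -1 set g(μ) = (μ - (-1))^3*f(μ) = (2*μ**2/7 + 4*μ/31 - 18/5)/(μ**2 - μ + 1).
Order-3 pole: residue = g''(a)/2; g''(-1) = -15964/9765, so the residue is -7982/9765.
The factor μ**2 - μ + 1 splits as (μ - a)(μ - a') with a = (1/2) - ((1/2)*sqrt(3))*i, a' = (1/2) + ((1/2)*sqrt(3))*i. At the order-1 pole a set g(μ) = (μ - a)*f(μ) = [(2*μ**2/7 + 4*μ/31 - 18/5)/(μ + 1)**3] / (μ - a').
Simple pole: residue = g(a) at a = (1/2) - ((1/2)*sqrt(3))*i, which is (3991/9765) + ((5/217)*sqrt(3))*i.
The factor μ**2 - μ + 1 splits as (μ - a)(μ - a') with a = (1/2) + ((1/2)*sqrt(3))*i, a' = (1/2) - ((1/2)*sqrt(3))*i. At the order-1 pole a set g(μ) = (μ - a)*f(μ) = [(2*μ**2/7 + 4*μ/31 - 18/5)/(μ + 1)**3] / (μ - a').
Simple pole: residue = g(a) at a = (1/2) + ((1/2)*sqrt(3))*i, which is (3991/9765) - ((5/217)*sqrt(3))*i.
List the singular points by increasing real part (a conjugate pair: the negative imaginary part first).

Radius of convergence at 0: 1.
At -1: a pole of order 3; residue -7982/9765.
At (1/2) - ((1/2)*sqrt(3))*i: a pole of order 1; residue (3991/9765) + ((5/217)*sqrt(3))*i.
At (1/2) + ((1/2)*sqrt(3))*i: a pole of order 1; residue (3991/9765) - ((5/217)*sqrt(3))*i.


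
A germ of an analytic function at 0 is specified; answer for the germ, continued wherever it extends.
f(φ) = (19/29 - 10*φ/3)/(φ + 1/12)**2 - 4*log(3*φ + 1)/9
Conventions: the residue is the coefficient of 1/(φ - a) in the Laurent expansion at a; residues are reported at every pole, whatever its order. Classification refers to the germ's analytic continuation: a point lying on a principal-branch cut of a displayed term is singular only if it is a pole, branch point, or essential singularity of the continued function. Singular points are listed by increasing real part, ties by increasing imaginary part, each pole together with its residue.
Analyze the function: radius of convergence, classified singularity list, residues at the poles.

Radius of convergence at 0: 1/12.
At -1/3: a logarithmic branch point.
At -1/12: a pole of order 2; residue -10/3.

Denominator factor (φ + 1/12)^2: pole of order 2 at -1/12, modulus 1/12.
Branch term (-4/9)*log(1 - φ/(-1/3)): its argument vanishes at φ = -1/3, a logarithmic branch point, modulus 1/3.
The radius of convergence is the smallest modulus among the singular points: 1/12.
The branch term is analytic at -1/12 and contributes nothing to the residue; only the rational part matters.
At the order-2 pole -1/12 set g(φ) = (φ - (-1/12))^2*(rational part) = 19/29 - 10*φ/3.
Order-2 pole: residue = g'(a); g'(-1/12) = -10/3, so the residue is -10/3.
List the singular points by increasing real part (a conjugate pair: the negative imaginary part first).


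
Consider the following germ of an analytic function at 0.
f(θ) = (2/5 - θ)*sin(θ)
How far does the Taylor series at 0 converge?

The radius of convergence is infinite.

The factor sin(θ) is entire and contributes no finite singular point.
The polynomial part has no poles.
No finite singular points: the Taylor series at 0 converges everywhere.


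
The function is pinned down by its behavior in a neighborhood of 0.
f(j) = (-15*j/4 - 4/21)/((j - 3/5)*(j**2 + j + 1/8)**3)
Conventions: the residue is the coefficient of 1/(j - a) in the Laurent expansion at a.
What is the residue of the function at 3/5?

At the order-1 pole 3/5 set g(j) = (j - (3/5))*f(j) = (-15*j/4 - 4/21)/(j**2 + j + 1/8)**3.
Simple pole: residue = g(a) at a = 3/5, which is -410000000/214584573.

The residue is -410000000/214584573.


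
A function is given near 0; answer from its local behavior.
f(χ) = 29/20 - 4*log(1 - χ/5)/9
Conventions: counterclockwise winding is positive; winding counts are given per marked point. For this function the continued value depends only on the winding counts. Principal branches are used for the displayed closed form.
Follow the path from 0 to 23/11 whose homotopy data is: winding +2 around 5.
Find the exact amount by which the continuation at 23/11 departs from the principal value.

The rational part is single-valued and drops out of the difference; each branch term changes only by its own monodromy.
(-4/9)*log(1 - χ/(5)): each positive loop around 5 adds 2*pi*i to the log, so winding +2 contributes (-4/9)*(2)*2*pi*i = -(16/9)*pi*i.
Summing the contributions at χ = 23/11 gives -(16/9)*pi*i.

Continued minus principal equals -(16/9)*pi*i.


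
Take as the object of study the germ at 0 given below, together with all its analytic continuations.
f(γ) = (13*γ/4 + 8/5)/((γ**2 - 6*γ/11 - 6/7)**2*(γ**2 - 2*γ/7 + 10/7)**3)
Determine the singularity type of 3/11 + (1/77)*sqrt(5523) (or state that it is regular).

The point is a pole of order 2.

The denominator factor γ**2 - 6*γ/11 - 6/7 vanishes at 3/11 + (1/77)*sqrt(5523) and appears to the power 2; the numerator there equals 547/220 + (13/308)*sqrt(5523), nonzero, and no other factor vanishes.
Hence a pole whose order is the multiplicity, 2.


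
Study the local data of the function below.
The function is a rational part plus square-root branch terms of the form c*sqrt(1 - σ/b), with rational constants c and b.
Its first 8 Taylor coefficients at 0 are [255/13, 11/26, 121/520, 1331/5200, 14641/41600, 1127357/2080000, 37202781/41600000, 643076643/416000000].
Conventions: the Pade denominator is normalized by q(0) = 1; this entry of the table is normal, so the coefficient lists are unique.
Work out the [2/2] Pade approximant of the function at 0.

Taylor coefficients needed (read off): a_0 = 255/13, a_1 = 11/26, a_2 = 121/520, a_3 = 1331/5200, a_4 = 14641/41600.
Write the denominator as Q(σ) = 1 + q1*σ + q2*σ^2. Requiring Q*f - P = O(σ^5) with deg P <= 2 kills the coefficients of σ^3..σ^4 in Q*f:
  σ^3: a_3 + q1*a_2 + q2*a_1 = 0, i.e. 1331/5200 + (121/520)*q1 + (11/26)*q2 = 0.
  σ^4: a_4 + q1*a_3 + q2*a_2 = 0, i.e. 14641/41600 + (1331/5200)*q1 + (121/520)*q2 = 0.
Solving this linear system: q1 = -33/20, q2 = 121/400.
The numerator is Q*f truncated at degree 2: P0 = a_0 = 255/13; P1 = a_1 + q1*a_0 = -1661/52; P2 = a_2 + q1*a_1 + q2*a_0 = 5687/1040.

The Pade approximant has numerator coefficients [255/13, -1661/52, 5687/1040]; denominator coefficients [1, -33/20, 121/400].


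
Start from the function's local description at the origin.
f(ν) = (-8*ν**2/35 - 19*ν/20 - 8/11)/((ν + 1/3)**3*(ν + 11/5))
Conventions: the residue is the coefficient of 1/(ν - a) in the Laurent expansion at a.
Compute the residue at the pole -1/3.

At the order-3 pole -1/3 set g(ν) = (ν - (-1/3))^3*f(ν) = (-8*ν**2/35 - 19*ν/20 - 8/11)/(ν + 11/5).
Order-3 pole: residue = g''(a)/2; g''(-1/3) = 266571/3380608, so the residue is 266571/6761216.

The residue is 266571/6761216.


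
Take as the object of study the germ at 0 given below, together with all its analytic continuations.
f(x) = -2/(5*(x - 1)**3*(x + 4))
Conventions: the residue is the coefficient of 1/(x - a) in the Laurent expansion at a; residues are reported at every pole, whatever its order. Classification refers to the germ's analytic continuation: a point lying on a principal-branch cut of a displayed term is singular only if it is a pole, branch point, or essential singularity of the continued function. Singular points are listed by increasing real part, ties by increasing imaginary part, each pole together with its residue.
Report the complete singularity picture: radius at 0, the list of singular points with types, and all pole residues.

Radius of convergence at 0: 1.
At -4: a pole of order 1; residue 2/625.
At 1: a pole of order 3; residue -2/625.

Denominator factor (x + 4): pole of order 1 at -4, modulus 4.
Denominator factor (x - 1)^3: pole of order 3 at 1, modulus 1.
The radius of convergence is the smallest modulus among the singular points: 1.
At the order-1 pole -4 set g(x) = (x - (-4))*f(x) = -2/(5*(x - 1)**3).
Simple pole: residue = g(a) at a = -4, which is 2/625.
At the order-3 pole 1 set g(x) = (x - (1))^3*f(x) = -2/(5*(x + 4)).
Order-3 pole: residue = g''(a)/2; g''(1) = -4/625, so the residue is -2/625.
List the singular points by increasing real part (a conjugate pair: the negative imaginary part first).


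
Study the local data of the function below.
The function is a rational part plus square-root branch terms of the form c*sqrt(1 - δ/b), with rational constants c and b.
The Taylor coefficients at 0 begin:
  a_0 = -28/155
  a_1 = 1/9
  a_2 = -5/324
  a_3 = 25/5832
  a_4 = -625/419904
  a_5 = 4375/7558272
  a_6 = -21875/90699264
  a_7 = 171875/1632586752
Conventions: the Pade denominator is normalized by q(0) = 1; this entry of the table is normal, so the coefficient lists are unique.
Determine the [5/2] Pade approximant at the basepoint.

Taylor coefficients needed (read off): a_0 = -28/155, a_1 = 1/9, a_2 = -5/324, a_3 = 25/5832, a_4 = -625/419904, a_5 = 4375/7558272, a_6 = -21875/90699264, a_7 = 171875/1632586752.
Write the denominator as Q(δ) = 1 + q1*δ + q2*δ^2. Requiring Q*f - P = O(δ^8) with deg P <= 5 kills the coefficients of δ^6..δ^7 in Q*f:
  δ^6: a_6 + q1*a_5 + q2*a_4 = 0, i.e. -21875/90699264 + (4375/7558272)*q1 + (-625/419904)*q2 = 0.
  δ^7: a_7 + q1*a_6 + q2*a_5 = 0, i.e. 171875/1632586752 + (-21875/90699264)*q1 + (4375/7558272)*q2 = 0.
Solving this linear system: q1 = 5/7, q2 = 25/216.
The numerator is Q*f truncated at degree 5: P0 = a_0 = -28/155; P1 = a_1 + q1*a_0 = -5/279; P2 = a_2 + q1*a_1 + q2*a_0 = 3025/70308; P3 = a_3 + q1*a_2 + q2*a_1 = 125/20412; P4 = a_4 + q1*a_3 + q2*a_2 = -625/2939328; P5 = a_5 + q1*a_4 + q2*a_3 = 625/52907904.

The Pade approximant has numerator coefficients [-28/155, -5/279, 3025/70308, 125/20412, -625/2939328, 625/52907904]; denominator coefficients [1, 5/7, 25/216].


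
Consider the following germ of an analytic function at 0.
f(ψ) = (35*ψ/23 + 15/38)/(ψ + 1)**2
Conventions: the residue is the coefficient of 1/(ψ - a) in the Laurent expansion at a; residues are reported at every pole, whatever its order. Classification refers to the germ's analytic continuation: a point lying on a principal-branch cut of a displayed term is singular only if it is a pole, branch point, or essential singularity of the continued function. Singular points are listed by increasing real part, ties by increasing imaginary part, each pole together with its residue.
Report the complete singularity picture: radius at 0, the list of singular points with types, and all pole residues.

Denominator factor (ψ + 1)^2: pole of order 2 at -1, modulus 1.
The radius of convergence is the smallest modulus among the singular points: 1.
At the order-2 pole -1 set g(ψ) = (ψ - (-1))^2*f(ψ) = 35*ψ/23 + 15/38.
Order-2 pole: residue = g'(a); g'(-1) = 35/23, so the residue is 35/23.

Radius of convergence at 0: 1.
At -1: a pole of order 2; residue 35/23.


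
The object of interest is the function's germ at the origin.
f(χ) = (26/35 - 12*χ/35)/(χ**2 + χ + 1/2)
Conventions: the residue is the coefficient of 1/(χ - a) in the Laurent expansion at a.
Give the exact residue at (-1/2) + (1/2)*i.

The factor χ**2 + χ + 1/2 splits as (χ - a)(χ - a') with a = (-1/2) + (1/2)*i, a' = (-1/2) - (1/2)*i. At the order-1 pole a set g(χ) = (χ - a)*f(χ) = [26/35 - 12*χ/35] / (χ - a').
Simple pole: residue = g(a) at a = (-1/2) + (1/2)*i, which is (-6/35) - (32/35)*i.

The residue is (-6/35) - (32/35)*i.
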